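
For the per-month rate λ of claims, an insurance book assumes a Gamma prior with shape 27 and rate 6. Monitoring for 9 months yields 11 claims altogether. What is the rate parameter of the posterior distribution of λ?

Total count 11 over total exposure 9 months.
Conjugate update: add total count to the shape and total exposure to the rate, giving Gamma(38, 15).

15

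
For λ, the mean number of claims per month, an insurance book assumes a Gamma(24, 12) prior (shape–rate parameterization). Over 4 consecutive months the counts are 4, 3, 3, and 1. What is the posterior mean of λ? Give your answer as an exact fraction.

Total count: 4 + 3 + 3 + 1 = 11.
Total exposure: 4 months.
By Gamma–Poisson conjugacy, the posterior is Gamma(α + Σx, β + Σt) = Gamma(24 + 11, 12 + 4) = Gamma(35, 16).
Posterior mean = α'/β' = 35/16.

35/16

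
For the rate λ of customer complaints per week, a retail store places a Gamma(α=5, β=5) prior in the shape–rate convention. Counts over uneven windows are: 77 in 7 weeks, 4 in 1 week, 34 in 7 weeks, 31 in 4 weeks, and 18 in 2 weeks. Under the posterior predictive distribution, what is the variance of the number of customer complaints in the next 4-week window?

30

Total count: 77 + 4 + 34 + 31 + 18 = 164.
Total exposure: 7 + 1 + 7 + 4 + 2 = 21 weeks.
Posterior: α' = 5 + 164 = 169, β' = 5 + 21 = 26.
The posterior predictive for a window of length T is Negative Binomial with variance T·α'·(β'+T)/β'² = 4·169·30/676 = 30.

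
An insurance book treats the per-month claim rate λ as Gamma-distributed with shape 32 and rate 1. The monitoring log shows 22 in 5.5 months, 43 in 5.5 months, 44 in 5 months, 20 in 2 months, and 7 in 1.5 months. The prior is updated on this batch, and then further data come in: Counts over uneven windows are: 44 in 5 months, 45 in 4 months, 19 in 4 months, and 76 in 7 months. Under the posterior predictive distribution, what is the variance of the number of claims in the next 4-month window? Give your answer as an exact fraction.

250624/6561

Total count: 22 + 43 + 44 + 20 + 7 = 136.
Total exposure: 5.5 + 5.5 + 5 + 2 + 1.5 = 19.5 months.
After the first batch: Gamma(32 + 136, 1 + 19.5) = Gamma(168, 41/2).
Total count: 44 + 45 + 19 + 76 = 184.
Total exposure: 5 + 4 + 4 + 7 = 20 months.
After the second batch: Gamma(168 + 184, 41/2 + 20) = Gamma(352, 81/2).
The posterior predictive for a window of length T is Negative Binomial with variance T·α'·(β'+T)/β'² = 4·352·(89/2)/(6561/4) = 250624/6561.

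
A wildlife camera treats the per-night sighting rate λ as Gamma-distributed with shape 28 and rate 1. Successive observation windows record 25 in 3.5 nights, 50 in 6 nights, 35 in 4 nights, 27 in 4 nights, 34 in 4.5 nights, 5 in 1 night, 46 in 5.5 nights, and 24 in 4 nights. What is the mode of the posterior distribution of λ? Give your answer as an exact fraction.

Total count: 25 + 50 + 35 + 27 + 34 + 5 + 46 + 24 = 246.
Total exposure: 3.5 + 6 + 4 + 4 + 4.5 + 1 + 5.5 + 4 = 32.5 nights.
The Gamma prior is conjugate for the Poisson rate, so λ | data ~ Gamma(28+246, 1+32.5) = Gamma(274, 67/2).
Posterior mode = (α'−1)/β' = 273/(67/2) = 546/67.

546/67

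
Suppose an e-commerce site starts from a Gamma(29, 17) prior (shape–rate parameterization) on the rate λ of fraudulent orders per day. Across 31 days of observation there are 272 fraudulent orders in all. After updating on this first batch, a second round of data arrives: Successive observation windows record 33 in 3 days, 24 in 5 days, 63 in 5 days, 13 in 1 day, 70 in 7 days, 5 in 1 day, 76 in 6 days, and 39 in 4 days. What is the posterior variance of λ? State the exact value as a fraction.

39/400

Total count 272 over total exposure 31 days.
After the first batch: Gamma(29 + 272, 17 + 31) = Gamma(301, 48).
Total count: 33 + 24 + 63 + 13 + 70 + 5 + 76 + 39 = 323.
Total exposure: 3 + 5 + 5 + 1 + 7 + 1 + 6 + 4 = 32 days.
After the second batch: Gamma(301 + 323, 48 + 32) = Gamma(624, 80).
Posterior variance = α'/β'² = 624/6400 = 39/400.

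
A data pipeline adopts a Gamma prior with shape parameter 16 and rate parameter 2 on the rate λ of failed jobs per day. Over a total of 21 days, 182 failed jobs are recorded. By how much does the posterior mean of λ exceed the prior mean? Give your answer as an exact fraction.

Total count 182 over total exposure 21 days.
By Gamma–Poisson conjugacy, the posterior is Gamma(α + Σx, β + Σt) = Gamma(16 + 182, 2 + 21) = Gamma(198, 23).
Posterior mean = 198/23 = 198/23; prior mean = 16/2 = 8. Difference = 198/23 − 8 = 14/23.

14/23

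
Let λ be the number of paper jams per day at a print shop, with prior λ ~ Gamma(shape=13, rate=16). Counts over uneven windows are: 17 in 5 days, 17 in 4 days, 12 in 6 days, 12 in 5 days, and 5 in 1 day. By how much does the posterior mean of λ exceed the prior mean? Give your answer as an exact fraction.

Total count: 17 + 17 + 12 + 12 + 5 = 63.
Total exposure: 5 + 4 + 6 + 5 + 1 = 21 days.
Posterior: α' = 13 + 63 = 76, β' = 16 + 21 = 37.
Posterior mean = 76/37 = 76/37; prior mean = 13/16 = 13/16. Difference = 76/37 − 13/16 = 735/592.

735/592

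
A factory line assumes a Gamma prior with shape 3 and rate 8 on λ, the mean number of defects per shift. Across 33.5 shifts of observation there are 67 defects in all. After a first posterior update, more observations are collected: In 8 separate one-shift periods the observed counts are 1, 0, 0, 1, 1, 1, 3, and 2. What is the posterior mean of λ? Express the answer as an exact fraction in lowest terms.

Total count 67 over total exposure 33.5 shifts.
After the first batch: Gamma(3 + 67, 8 + 33.5) = Gamma(70, 83/2).
Total count: 1 + 0 + 0 + 1 + 1 + 1 + 3 + 2 = 9.
Total exposure: 8 shifts.
After the second batch: Gamma(70 + 9, 83/2 + 8) = Gamma(79, 99/2).
Posterior mean = α'/β' = 79/(99/2) = 158/99.

158/99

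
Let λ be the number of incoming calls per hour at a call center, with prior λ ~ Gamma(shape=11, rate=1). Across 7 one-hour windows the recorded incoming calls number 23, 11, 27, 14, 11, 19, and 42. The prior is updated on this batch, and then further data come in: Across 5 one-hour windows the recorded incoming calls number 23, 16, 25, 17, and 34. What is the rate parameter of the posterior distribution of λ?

Total count: 23 + 11 + 27 + 14 + 11 + 19 + 42 = 147.
Total exposure: 7 hours.
After the first batch: Gamma(11 + 147, 1 + 7) = Gamma(158, 8).
Total count: 23 + 16 + 25 + 17 + 34 = 115.
Total exposure: 5 hours.
After the second batch: Gamma(158 + 115, 8 + 5) = Gamma(273, 13).

13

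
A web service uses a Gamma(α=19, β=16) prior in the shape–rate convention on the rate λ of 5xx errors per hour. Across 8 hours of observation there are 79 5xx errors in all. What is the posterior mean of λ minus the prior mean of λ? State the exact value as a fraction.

139/48

Total count 79 over total exposure 8 hours.
The Gamma prior is conjugate for the Poisson rate, so λ | data ~ Gamma(19+79, 16+8) = Gamma(98, 24).
Posterior mean = 98/24 = 49/12; prior mean = 19/16 = 19/16. Difference = 49/12 − 19/16 = 139/48.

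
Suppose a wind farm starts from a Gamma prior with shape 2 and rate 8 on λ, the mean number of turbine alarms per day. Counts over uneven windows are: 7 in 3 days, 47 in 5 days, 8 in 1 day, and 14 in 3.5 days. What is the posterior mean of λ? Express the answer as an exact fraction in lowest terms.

156/41

Total count: 7 + 47 + 8 + 14 = 76.
Total exposure: 3 + 5 + 1 + 3.5 = 12.5 days.
The Gamma prior is conjugate for the Poisson rate, so λ | data ~ Gamma(2+76, 8+12.5) = Gamma(78, 41/2).
Posterior mean = α'/β' = 78/(41/2) = 156/41.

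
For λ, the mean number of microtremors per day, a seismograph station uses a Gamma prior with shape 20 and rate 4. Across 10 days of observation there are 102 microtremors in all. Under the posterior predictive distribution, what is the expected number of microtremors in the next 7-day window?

61

Total count 102 over total exposure 10 days.
The Gamma prior is conjugate for the Poisson rate, so λ | data ~ Gamma(20+102, 4+10) = Gamma(122, 14).
Predictive mean over a 7-day window = T·E[λ|data] = 7·122/14 = 61.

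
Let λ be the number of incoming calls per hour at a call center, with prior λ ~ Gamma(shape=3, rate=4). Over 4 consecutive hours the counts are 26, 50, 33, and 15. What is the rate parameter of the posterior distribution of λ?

Total count: 26 + 50 + 33 + 15 = 124.
Total exposure: 4 hours.
Gamma(α, β) with Poisson data over total exposure Σt gives posterior Gamma(α+Σx, β+Σt) = Gamma(127, 8).

8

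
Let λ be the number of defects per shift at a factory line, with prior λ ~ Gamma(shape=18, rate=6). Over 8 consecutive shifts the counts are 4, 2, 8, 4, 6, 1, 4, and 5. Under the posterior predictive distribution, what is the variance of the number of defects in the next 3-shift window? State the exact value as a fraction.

663/49

Total count: 4 + 2 + 8 + 4 + 6 + 1 + 4 + 5 = 34.
Total exposure: 8 shifts.
By Gamma–Poisson conjugacy, the posterior is Gamma(α + Σx, β + Σt) = Gamma(18 + 34, 6 + 8) = Gamma(52, 14).
The posterior predictive for a window of length T is Negative Binomial with variance T·α'·(β'+T)/β'² = 3·52·17/196 = 663/49.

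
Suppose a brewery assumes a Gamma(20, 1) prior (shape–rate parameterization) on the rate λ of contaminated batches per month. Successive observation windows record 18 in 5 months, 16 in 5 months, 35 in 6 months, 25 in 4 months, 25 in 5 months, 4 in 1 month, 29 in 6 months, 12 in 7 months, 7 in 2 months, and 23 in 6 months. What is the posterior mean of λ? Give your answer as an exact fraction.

107/24

Total count: 18 + 16 + 35 + 25 + 25 + 4 + 29 + 12 + 7 + 23 = 194.
Total exposure: 5 + 5 + 6 + 4 + 5 + 1 + 6 + 7 + 2 + 6 = 47 months.
Conjugate update: add total count to the shape and total exposure to the rate, giving Gamma(214, 48).
Posterior mean = α'/β' = 214/48 = 107/24.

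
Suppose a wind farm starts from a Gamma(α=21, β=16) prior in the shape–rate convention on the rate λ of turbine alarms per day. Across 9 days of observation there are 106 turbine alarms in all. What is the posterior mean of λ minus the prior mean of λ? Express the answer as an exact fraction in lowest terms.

Total count 106 over total exposure 9 days.
Posterior: α' = 21 + 106 = 127, β' = 16 + 9 = 25.
Posterior mean = 127/25 = 127/25; prior mean = 21/16 = 21/16. Difference = 127/25 − 21/16 = 1507/400.

1507/400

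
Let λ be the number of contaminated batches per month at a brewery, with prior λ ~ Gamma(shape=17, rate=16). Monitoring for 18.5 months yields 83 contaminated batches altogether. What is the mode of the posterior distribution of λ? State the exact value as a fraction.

Total count 83 over total exposure 18.5 months.
The Gamma prior is conjugate for the Poisson rate, so λ | data ~ Gamma(17+83, 16+18.5) = Gamma(100, 69/2).
Posterior mode = (α'−1)/β' = 99/(69/2) = 66/23.

66/23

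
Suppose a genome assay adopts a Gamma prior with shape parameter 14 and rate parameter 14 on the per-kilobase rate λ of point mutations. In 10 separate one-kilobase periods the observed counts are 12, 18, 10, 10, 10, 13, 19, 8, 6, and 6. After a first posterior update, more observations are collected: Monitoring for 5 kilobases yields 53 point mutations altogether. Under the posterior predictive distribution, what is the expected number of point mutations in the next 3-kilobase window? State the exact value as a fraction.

537/29

Total count: 12 + 18 + 10 + 10 + 10 + 13 + 19 + 8 + 6 + 6 = 112.
Total exposure: 10 kilobases.
After the first batch: Gamma(14 + 112, 14 + 10) = Gamma(126, 24).
Total count 53 over total exposure 5 kilobases.
After the second batch: Gamma(126 + 53, 24 + 5) = Gamma(179, 29).
Predictive mean over a 3-kilobase window = T·E[λ|data] = 3·179/29 = 537/29.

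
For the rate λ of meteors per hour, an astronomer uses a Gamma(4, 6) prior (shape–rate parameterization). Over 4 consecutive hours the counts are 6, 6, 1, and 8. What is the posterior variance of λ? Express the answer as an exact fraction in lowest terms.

1/4

Total count: 6 + 6 + 1 + 8 = 21.
Total exposure: 4 hours.
Conjugate update: add total count to the shape and total exposure to the rate, giving Gamma(25, 10).
Posterior variance = α'/β'² = 25/100 = 1/4.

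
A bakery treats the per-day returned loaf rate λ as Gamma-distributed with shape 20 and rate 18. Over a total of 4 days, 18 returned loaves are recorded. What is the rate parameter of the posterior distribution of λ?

Total count 18 over total exposure 4 days.
The Gamma prior is conjugate for the Poisson rate, so λ | data ~ Gamma(20+18, 18+4) = Gamma(38, 22).

22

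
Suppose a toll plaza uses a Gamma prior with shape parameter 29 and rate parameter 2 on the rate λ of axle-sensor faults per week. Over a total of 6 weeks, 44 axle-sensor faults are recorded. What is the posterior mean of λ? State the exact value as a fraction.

73/8

Total count 44 over total exposure 6 weeks.
Conjugate update: add total count to the shape and total exposure to the rate, giving Gamma(73, 8).
Posterior mean = α'/β' = 73/8.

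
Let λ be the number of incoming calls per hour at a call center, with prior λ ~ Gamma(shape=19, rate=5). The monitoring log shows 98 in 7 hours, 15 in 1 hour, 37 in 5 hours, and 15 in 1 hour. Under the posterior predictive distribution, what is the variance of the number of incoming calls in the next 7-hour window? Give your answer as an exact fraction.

33488/361

Total count: 98 + 15 + 37 + 15 = 165.
Total exposure: 7 + 1 + 5 + 1 = 14 hours.
Gamma(α, β) with Poisson data over total exposure Σt gives posterior Gamma(α+Σx, β+Σt) = Gamma(184, 19).
The posterior predictive for a window of length T is Negative Binomial with variance T·α'·(β'+T)/β'² = 7·184·26/361 = 33488/361.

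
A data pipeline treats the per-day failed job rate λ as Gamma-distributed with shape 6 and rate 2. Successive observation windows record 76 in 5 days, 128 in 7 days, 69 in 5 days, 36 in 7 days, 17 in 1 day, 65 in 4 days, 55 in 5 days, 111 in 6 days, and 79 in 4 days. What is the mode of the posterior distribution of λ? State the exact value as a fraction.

641/46

Total count: 76 + 128 + 69 + 36 + 17 + 65 + 55 + 111 + 79 = 636.
Total exposure: 5 + 7 + 5 + 7 + 1 + 4 + 5 + 6 + 4 = 44 days.
By Gamma–Poisson conjugacy, the posterior is Gamma(α + Σx, β + Σt) = Gamma(6 + 636, 2 + 44) = Gamma(642, 46).
Posterior mode = (α'−1)/β' = 641/46.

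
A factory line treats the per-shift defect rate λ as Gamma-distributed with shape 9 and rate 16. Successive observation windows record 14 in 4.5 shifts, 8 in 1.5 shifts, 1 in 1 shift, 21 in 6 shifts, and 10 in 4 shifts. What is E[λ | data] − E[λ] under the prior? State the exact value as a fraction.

237/176

Total count: 14 + 8 + 1 + 21 + 10 = 54.
Total exposure: 4.5 + 1.5 + 1 + 6 + 4 = 17 shifts.
The Gamma prior is conjugate for the Poisson rate, so λ | data ~ Gamma(9+54, 16+17) = Gamma(63, 33).
Posterior mean = 63/33 = 21/11; prior mean = 9/16 = 9/16. Difference = 21/11 − 9/16 = 237/176.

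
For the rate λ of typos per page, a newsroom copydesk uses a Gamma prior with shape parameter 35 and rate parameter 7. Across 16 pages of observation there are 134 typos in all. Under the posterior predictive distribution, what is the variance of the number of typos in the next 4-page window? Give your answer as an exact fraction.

18252/529

Total count 134 over total exposure 16 pages.
Gamma(α, β) with Poisson data over total exposure Σt gives posterior Gamma(α+Σx, β+Σt) = Gamma(169, 23).
The posterior predictive for a window of length T is Negative Binomial with variance T·α'·(β'+T)/β'² = 4·169·27/529 = 18252/529.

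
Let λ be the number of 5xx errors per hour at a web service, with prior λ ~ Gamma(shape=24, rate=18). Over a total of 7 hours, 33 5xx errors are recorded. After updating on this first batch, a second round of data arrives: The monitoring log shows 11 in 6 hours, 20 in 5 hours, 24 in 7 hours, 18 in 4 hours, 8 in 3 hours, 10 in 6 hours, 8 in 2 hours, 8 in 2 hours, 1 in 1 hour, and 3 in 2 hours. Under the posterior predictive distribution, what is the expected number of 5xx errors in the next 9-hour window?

24

Total count 33 over total exposure 7 hours.
After the first batch: Gamma(24 + 33, 18 + 7) = Gamma(57, 25).
Total count: 11 + 20 + 24 + 18 + 8 + 10 + 8 + 8 + 1 + 3 = 111.
Total exposure: 6 + 5 + 7 + 4 + 3 + 6 + 2 + 2 + 1 + 2 = 38 hours.
After the second batch: Gamma(57 + 111, 25 + 38) = Gamma(168, 63).
Predictive mean over a 9-hour window = T·E[λ|data] = 9·168/63 = 24.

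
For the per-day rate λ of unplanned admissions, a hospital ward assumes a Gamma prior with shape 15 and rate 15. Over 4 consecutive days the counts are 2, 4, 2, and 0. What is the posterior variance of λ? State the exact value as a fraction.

23/361

Total count: 2 + 4 + 2 + 0 = 8.
Total exposure: 4 days.
The Gamma prior is conjugate for the Poisson rate, so λ | data ~ Gamma(15+8, 15+4) = Gamma(23, 19).
Posterior variance = α'/β'² = 23/361.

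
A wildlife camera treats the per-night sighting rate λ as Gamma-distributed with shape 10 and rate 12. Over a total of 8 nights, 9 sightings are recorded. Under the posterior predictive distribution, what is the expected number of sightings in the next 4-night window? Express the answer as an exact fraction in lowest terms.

19/5

Total count 9 over total exposure 8 nights.
Gamma(α, β) with Poisson data over total exposure Σt gives posterior Gamma(α+Σx, β+Σt) = Gamma(19, 20).
Predictive mean over a 4-night window = T·E[λ|data] = 4·19/20 = 19/5.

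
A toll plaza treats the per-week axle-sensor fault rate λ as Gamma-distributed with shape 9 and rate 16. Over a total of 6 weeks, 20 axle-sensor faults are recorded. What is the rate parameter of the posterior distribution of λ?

22

Total count 20 over total exposure 6 weeks.
Posterior: α' = 9 + 20 = 29, β' = 16 + 6 = 22.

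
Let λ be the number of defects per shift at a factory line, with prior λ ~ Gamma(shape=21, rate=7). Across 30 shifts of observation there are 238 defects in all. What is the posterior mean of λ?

7

Total count 238 over total exposure 30 shifts.
Conjugate update: add total count to the shape and total exposure to the rate, giving Gamma(259, 37).
Posterior mean = α'/β' = 259/37 = 7.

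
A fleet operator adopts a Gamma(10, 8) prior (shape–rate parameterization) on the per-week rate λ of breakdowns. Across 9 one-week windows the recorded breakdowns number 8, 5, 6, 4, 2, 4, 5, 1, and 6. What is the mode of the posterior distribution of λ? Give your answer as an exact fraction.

Total count: 8 + 5 + 6 + 4 + 2 + 4 + 5 + 1 + 6 = 41.
Total exposure: 9 weeks.
By Gamma–Poisson conjugacy, the posterior is Gamma(α + Σx, β + Σt) = Gamma(10 + 41, 8 + 9) = Gamma(51, 17).
Posterior mode = (α'−1)/β' = 50/17.

50/17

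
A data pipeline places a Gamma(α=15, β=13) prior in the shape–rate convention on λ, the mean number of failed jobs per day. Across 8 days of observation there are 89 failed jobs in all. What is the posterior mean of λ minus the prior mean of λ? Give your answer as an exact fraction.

1037/273

Total count 89 over total exposure 8 days.
The Gamma prior is conjugate for the Poisson rate, so λ | data ~ Gamma(15+89, 13+8) = Gamma(104, 21).
Posterior mean = 104/21 = 104/21; prior mean = 15/13 = 15/13. Difference = 104/21 − 15/13 = 1037/273.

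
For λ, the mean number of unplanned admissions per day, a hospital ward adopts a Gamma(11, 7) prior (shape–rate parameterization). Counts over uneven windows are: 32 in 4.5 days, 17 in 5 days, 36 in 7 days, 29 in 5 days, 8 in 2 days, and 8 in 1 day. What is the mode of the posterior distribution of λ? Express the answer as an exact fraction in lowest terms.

40/9

Total count: 32 + 17 + 36 + 29 + 8 + 8 = 130.
Total exposure: 4.5 + 5 + 7 + 5 + 2 + 1 = 24.5 days.
By Gamma–Poisson conjugacy, the posterior is Gamma(α + Σx, β + Σt) = Gamma(11 + 130, 7 + 24.5) = Gamma(141, 63/2).
Posterior mode = (α'−1)/β' = 140/(63/2) = 40/9.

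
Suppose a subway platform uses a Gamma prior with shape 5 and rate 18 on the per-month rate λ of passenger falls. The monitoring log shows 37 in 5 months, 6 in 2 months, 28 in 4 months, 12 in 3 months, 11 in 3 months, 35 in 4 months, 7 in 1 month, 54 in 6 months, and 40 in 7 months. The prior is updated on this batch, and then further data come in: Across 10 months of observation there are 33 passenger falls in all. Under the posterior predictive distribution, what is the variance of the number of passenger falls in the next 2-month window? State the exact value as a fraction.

34840/3969

Total count: 37 + 6 + 28 + 12 + 11 + 35 + 7 + 54 + 40 = 230.
Total exposure: 5 + 2 + 4 + 3 + 3 + 4 + 1 + 6 + 7 = 35 months.
After the first batch: Gamma(5 + 230, 18 + 35) = Gamma(235, 53).
Total count 33 over total exposure 10 months.
After the second batch: Gamma(235 + 33, 53 + 10) = Gamma(268, 63).
The posterior predictive for a window of length T is Negative Binomial with variance T·α'·(β'+T)/β'² = 2·268·65/3969 = 34840/3969.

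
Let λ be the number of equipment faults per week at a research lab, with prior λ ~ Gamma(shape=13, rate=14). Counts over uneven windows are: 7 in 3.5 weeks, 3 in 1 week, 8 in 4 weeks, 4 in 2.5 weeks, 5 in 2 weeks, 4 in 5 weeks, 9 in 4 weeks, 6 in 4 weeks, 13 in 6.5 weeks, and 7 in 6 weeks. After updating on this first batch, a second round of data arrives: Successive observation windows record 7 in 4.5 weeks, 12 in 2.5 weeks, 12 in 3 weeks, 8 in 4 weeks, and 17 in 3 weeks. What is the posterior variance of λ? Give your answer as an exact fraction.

Total count: 7 + 3 + 8 + 4 + 5 + 4 + 9 + 6 + 13 + 7 = 66.
Total exposure: 3.5 + 1 + 4 + 2.5 + 2 + 5 + 4 + 4 + 6.5 + 6 = 38.5 weeks.
After the first batch: Gamma(13 + 66, 14 + 38.5) = Gamma(79, 105/2).
Total count: 7 + 12 + 12 + 8 + 17 = 56.
Total exposure: 4.5 + 2.5 + 3 + 4 + 3 = 17 weeks.
After the second batch: Gamma(79 + 56, 105/2 + 17) = Gamma(135, 139/2).
Posterior variance = α'/β'² = 135/(19321/4) = 540/19321.

540/19321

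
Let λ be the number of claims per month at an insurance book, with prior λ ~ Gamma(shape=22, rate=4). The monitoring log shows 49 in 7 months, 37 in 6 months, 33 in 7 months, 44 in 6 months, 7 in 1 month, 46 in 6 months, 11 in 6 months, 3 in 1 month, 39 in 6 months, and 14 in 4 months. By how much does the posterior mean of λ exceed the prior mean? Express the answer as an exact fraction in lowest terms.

Total count: 49 + 37 + 33 + 44 + 7 + 46 + 11 + 3 + 39 + 14 = 283.
Total exposure: 7 + 6 + 7 + 6 + 1 + 6 + 6 + 1 + 6 + 4 = 50 months.
Posterior: α' = 22 + 283 = 305, β' = 4 + 50 = 54.
Posterior mean = 305/54 = 305/54; prior mean = 22/4 = 11/2. Difference = 305/54 − 11/2 = 4/27.

4/27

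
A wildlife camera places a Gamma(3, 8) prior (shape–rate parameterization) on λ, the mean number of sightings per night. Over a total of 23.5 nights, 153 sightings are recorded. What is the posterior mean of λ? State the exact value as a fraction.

104/21

Total count 153 over total exposure 23.5 nights.
The Gamma prior is conjugate for the Poisson rate, so λ | data ~ Gamma(3+153, 8+23.5) = Gamma(156, 63/2).
Posterior mean = α'/β' = 156/(63/2) = 104/21.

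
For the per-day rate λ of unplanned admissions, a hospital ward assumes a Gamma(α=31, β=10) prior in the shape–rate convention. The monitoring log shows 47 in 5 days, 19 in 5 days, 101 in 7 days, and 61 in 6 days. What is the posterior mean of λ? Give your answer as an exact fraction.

Total count: 47 + 19 + 101 + 61 = 228.
Total exposure: 5 + 5 + 7 + 6 = 23 days.
Posterior: α' = 31 + 228 = 259, β' = 10 + 23 = 33.
Posterior mean = α'/β' = 259/33.

259/33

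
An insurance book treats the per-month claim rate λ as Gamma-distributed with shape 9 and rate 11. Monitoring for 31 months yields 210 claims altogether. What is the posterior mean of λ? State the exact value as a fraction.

Total count 210 over total exposure 31 months.
Conjugate update: add total count to the shape and total exposure to the rate, giving Gamma(219, 42).
Posterior mean = α'/β' = 219/42 = 73/14.

73/14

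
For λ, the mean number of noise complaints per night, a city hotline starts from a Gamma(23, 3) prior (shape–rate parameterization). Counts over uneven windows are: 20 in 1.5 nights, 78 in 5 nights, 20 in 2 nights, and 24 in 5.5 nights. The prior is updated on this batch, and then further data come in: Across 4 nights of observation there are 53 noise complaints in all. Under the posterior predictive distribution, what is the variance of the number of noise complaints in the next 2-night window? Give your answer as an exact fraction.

10028/441

Total count: 20 + 78 + 20 + 24 = 142.
Total exposure: 1.5 + 5 + 2 + 5.5 = 14 nights.
After the first batch: Gamma(23 + 142, 3 + 14) = Gamma(165, 17).
Total count 53 over total exposure 4 nights.
After the second batch: Gamma(165 + 53, 17 + 4) = Gamma(218, 21).
The posterior predictive for a window of length T is Negative Binomial with variance T·α'·(β'+T)/β'² = 2·218·23/441 = 10028/441.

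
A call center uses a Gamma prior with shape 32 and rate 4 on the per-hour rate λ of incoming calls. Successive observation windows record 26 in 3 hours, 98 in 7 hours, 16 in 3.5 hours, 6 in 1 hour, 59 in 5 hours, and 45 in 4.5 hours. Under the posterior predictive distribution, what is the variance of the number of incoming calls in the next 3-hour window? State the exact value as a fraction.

Total count: 26 + 98 + 16 + 6 + 59 + 45 = 250.
Total exposure: 3 + 7 + 3.5 + 1 + 5 + 4.5 = 24 hours.
Posterior: α' = 32 + 250 = 282, β' = 4 + 24 = 28.
The posterior predictive for a window of length T is Negative Binomial with variance T·α'·(β'+T)/β'² = 3·282·31/784 = 13113/392.

13113/392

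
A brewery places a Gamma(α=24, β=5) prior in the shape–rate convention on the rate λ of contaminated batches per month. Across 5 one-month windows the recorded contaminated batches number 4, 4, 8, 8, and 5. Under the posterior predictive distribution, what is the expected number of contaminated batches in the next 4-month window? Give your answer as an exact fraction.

106/5

Total count: 4 + 4 + 8 + 8 + 5 = 29.
Total exposure: 5 months.
By Gamma–Poisson conjugacy, the posterior is Gamma(α + Σx, β + Σt) = Gamma(24 + 29, 5 + 5) = Gamma(53, 10).
Predictive mean over a 4-month window = T·E[λ|data] = 4·53/10 = 106/5.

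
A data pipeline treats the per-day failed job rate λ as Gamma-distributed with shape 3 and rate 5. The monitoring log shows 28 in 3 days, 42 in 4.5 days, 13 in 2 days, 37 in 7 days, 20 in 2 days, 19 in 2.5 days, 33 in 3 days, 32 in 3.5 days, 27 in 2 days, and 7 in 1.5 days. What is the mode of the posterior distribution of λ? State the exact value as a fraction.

65/9

Total count: 28 + 42 + 13 + 37 + 20 + 19 + 33 + 32 + 27 + 7 = 258.
Total exposure: 3 + 4.5 + 2 + 7 + 2 + 2.5 + 3 + 3.5 + 2 + 1.5 = 31 days.
By Gamma–Poisson conjugacy, the posterior is Gamma(α + Σx, β + Σt) = Gamma(3 + 258, 5 + 31) = Gamma(261, 36).
Posterior mode = (α'−1)/β' = 260/36 = 65/9.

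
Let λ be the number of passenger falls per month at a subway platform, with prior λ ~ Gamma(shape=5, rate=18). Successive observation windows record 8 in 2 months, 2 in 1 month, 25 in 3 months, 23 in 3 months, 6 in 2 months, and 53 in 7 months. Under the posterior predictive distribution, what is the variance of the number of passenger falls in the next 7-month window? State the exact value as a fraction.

18361/648

Total count: 8 + 2 + 25 + 23 + 6 + 53 = 117.
Total exposure: 2 + 1 + 3 + 3 + 2 + 7 = 18 months.
Conjugate update: add total count to the shape and total exposure to the rate, giving Gamma(122, 36).
The posterior predictive for a window of length T is Negative Binomial with variance T·α'·(β'+T)/β'² = 7·122·43/1296 = 18361/648.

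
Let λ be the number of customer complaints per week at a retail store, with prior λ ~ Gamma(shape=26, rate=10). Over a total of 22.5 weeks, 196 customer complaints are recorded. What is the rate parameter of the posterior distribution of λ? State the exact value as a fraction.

65/2

Total count 196 over total exposure 22.5 weeks.
Posterior: α' = 26 + 196 = 222, β' = 10 + 22.5 = 65/2.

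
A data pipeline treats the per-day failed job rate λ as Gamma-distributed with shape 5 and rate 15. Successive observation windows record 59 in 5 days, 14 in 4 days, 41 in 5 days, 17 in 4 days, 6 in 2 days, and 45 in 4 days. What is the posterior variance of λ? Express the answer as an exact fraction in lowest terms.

Total count: 59 + 14 + 41 + 17 + 6 + 45 = 182.
Total exposure: 5 + 4 + 5 + 4 + 2 + 4 = 24 days.
By Gamma–Poisson conjugacy, the posterior is Gamma(α + Σx, β + Σt) = Gamma(5 + 182, 15 + 24) = Gamma(187, 39).
Posterior variance = α'/β'² = 187/1521.

187/1521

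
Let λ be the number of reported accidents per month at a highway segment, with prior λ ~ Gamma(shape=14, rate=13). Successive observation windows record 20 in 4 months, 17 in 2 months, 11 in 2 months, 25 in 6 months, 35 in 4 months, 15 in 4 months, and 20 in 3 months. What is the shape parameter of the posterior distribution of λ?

157

Total count: 20 + 17 + 11 + 25 + 35 + 15 + 20 = 143.
Total exposure: 4 + 2 + 2 + 6 + 4 + 4 + 3 = 25 months.
Posterior: α' = 14 + 143 = 157, β' = 13 + 25 = 38.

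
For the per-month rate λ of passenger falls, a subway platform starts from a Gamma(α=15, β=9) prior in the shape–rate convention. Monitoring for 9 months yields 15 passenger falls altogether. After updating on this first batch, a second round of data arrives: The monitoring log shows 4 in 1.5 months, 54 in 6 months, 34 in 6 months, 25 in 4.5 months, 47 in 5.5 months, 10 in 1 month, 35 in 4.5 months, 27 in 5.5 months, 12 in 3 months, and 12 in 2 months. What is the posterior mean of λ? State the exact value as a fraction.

116/23

Total count 15 over total exposure 9 months.
After the first batch: Gamma(15 + 15, 9 + 9) = Gamma(30, 18).
Total count: 4 + 54 + 34 + 25 + 47 + 10 + 35 + 27 + 12 + 12 = 260.
Total exposure: 1.5 + 6 + 6 + 4.5 + 5.5 + 1 + 4.5 + 5.5 + 3 + 2 = 39.5 months.
After the second batch: Gamma(30 + 260, 18 + 39.5) = Gamma(290, 115/2).
Posterior mean = α'/β' = 290/(115/2) = 116/23.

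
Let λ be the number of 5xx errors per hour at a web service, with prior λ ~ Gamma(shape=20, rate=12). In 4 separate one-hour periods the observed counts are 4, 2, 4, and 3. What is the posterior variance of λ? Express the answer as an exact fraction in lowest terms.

Total count: 4 + 2 + 4 + 3 = 13.
Total exposure: 4 hours.
Posterior: α' = 20 + 13 = 33, β' = 12 + 4 = 16.
Posterior variance = α'/β'² = 33/256.

33/256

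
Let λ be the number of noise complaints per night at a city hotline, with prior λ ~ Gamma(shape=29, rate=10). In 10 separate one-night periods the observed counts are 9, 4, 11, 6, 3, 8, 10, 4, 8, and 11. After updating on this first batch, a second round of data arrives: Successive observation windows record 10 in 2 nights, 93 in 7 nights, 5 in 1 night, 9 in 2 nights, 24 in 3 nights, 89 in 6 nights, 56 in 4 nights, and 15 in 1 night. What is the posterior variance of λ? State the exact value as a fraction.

Total count: 9 + 4 + 11 + 6 + 3 + 8 + 10 + 4 + 8 + 11 = 74.
Total exposure: 10 nights.
After the first batch: Gamma(29 + 74, 10 + 10) = Gamma(103, 20).
Total count: 10 + 93 + 5 + 9 + 24 + 89 + 56 + 15 = 301.
Total exposure: 2 + 7 + 1 + 2 + 3 + 6 + 4 + 1 = 26 nights.
After the second batch: Gamma(103 + 301, 20 + 26) = Gamma(404, 46).
Posterior variance = α'/β'² = 404/2116 = 101/529.

101/529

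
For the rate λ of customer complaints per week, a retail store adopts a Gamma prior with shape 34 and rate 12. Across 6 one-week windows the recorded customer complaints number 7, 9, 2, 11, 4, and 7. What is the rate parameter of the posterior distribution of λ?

18

Total count: 7 + 9 + 2 + 11 + 4 + 7 = 40.
Total exposure: 6 weeks.
Posterior: α' = 34 + 40 = 74, β' = 12 + 6 = 18.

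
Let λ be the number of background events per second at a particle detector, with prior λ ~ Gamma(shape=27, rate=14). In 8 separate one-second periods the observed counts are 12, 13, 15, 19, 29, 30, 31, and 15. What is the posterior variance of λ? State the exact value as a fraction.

191/484

Total count: 12 + 13 + 15 + 19 + 29 + 30 + 31 + 15 = 164.
Total exposure: 8 seconds.
By Gamma–Poisson conjugacy, the posterior is Gamma(α + Σx, β + Σt) = Gamma(27 + 164, 14 + 8) = Gamma(191, 22).
Posterior variance = α'/β'² = 191/484.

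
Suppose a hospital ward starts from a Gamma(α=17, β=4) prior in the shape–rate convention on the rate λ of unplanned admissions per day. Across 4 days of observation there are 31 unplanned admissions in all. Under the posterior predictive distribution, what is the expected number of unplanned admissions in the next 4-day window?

Total count 31 over total exposure 4 days.
Gamma(α, β) with Poisson data over total exposure Σt gives posterior Gamma(α+Σx, β+Σt) = Gamma(48, 8).
Predictive mean over a 4-day window = T·E[λ|data] = 4·48/8 = 24.

24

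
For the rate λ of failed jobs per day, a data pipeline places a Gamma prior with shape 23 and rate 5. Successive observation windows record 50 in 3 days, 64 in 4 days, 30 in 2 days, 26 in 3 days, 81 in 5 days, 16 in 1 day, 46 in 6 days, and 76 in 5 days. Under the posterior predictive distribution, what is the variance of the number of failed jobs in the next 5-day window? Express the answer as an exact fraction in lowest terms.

Total count: 50 + 64 + 30 + 26 + 81 + 16 + 46 + 76 = 389.
Total exposure: 3 + 4 + 2 + 3 + 5 + 1 + 6 + 5 = 29 days.
Conjugate update: add total count to the shape and total exposure to the rate, giving Gamma(412, 34).
The posterior predictive for a window of length T is Negative Binomial with variance T·α'·(β'+T)/β'² = 5·412·39/1156 = 20085/289.

20085/289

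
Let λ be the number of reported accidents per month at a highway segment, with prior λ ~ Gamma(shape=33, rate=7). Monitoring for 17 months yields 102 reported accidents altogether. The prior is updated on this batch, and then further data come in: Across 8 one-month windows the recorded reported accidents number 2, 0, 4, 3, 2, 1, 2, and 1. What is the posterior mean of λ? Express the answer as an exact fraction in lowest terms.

75/16

Total count 102 over total exposure 17 months.
After the first batch: Gamma(33 + 102, 7 + 17) = Gamma(135, 24).
Total count: 2 + 0 + 4 + 3 + 2 + 1 + 2 + 1 = 15.
Total exposure: 8 months.
After the second batch: Gamma(135 + 15, 24 + 8) = Gamma(150, 32).
Posterior mean = α'/β' = 150/32 = 75/16.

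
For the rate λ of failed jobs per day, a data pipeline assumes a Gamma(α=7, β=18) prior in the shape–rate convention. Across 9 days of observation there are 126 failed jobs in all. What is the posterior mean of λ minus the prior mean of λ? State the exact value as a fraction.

Total count 126 over total exposure 9 days.
Conjugate update: add total count to the shape and total exposure to the rate, giving Gamma(133, 27).
Posterior mean = 133/27 = 133/27; prior mean = 7/18 = 7/18. Difference = 133/27 − 7/18 = 245/54.

245/54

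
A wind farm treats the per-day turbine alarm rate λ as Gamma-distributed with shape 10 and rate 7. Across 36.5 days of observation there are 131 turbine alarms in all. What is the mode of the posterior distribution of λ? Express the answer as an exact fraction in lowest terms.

280/87

Total count 131 over total exposure 36.5 days.
Posterior: α' = 10 + 131 = 141, β' = 7 + 36.5 = 87/2.
Posterior mode = (α'−1)/β' = 140/(87/2) = 280/87.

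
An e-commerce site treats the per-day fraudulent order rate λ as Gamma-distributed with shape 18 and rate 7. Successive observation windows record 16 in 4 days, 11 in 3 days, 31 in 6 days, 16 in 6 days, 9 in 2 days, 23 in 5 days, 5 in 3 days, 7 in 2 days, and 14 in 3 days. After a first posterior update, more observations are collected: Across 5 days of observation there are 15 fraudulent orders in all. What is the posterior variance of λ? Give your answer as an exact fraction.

165/2116

Total count: 16 + 11 + 31 + 16 + 9 + 23 + 5 + 7 + 14 = 132.
Total exposure: 4 + 3 + 6 + 6 + 2 + 5 + 3 + 2 + 3 = 34 days.
After the first batch: Gamma(18 + 132, 7 + 34) = Gamma(150, 41).
Total count 15 over total exposure 5 days.
After the second batch: Gamma(150 + 15, 41 + 5) = Gamma(165, 46).
Posterior variance = α'/β'² = 165/2116.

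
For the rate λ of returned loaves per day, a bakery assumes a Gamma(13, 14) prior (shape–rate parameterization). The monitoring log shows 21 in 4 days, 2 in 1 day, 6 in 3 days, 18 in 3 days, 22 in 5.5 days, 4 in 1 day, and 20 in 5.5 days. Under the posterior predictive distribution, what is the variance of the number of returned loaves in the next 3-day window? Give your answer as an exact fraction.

Total count: 21 + 2 + 6 + 18 + 22 + 4 + 20 = 93.
Total exposure: 4 + 1 + 3 + 3 + 5.5 + 1 + 5.5 = 23 days.
Gamma(α, β) with Poisson data over total exposure Σt gives posterior Gamma(α+Σx, β+Σt) = Gamma(106, 37).
The posterior predictive for a window of length T is Negative Binomial with variance T·α'·(β'+T)/β'² = 3·106·40/1369 = 12720/1369.

12720/1369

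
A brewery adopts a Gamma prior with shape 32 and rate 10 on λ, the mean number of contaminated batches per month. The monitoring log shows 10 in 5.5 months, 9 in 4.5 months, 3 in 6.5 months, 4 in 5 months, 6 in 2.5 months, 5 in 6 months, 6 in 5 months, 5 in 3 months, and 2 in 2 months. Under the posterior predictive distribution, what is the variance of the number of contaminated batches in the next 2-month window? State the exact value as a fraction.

2132/625

Total count: 10 + 9 + 3 + 4 + 6 + 5 + 6 + 5 + 2 = 50.
Total exposure: 5.5 + 4.5 + 6.5 + 5 + 2.5 + 6 + 5 + 3 + 2 = 40 months.
By Gamma–Poisson conjugacy, the posterior is Gamma(α + Σx, β + Σt) = Gamma(32 + 50, 10 + 40) = Gamma(82, 50).
The posterior predictive for a window of length T is Negative Binomial with variance T·α'·(β'+T)/β'² = 2·82·52/2500 = 2132/625.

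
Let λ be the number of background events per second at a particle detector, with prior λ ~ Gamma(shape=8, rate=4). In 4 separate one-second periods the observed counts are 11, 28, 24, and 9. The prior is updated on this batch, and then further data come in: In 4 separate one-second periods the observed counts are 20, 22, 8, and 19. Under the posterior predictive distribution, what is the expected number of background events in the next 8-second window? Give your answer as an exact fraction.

298/3

Total count: 11 + 28 + 24 + 9 = 72.
Total exposure: 4 seconds.
After the first batch: Gamma(8 + 72, 4 + 4) = Gamma(80, 8).
Total count: 20 + 22 + 8 + 19 = 69.
Total exposure: 4 seconds.
After the second batch: Gamma(80 + 69, 8 + 4) = Gamma(149, 12).
Predictive mean over an 8-second window = T·E[λ|data] = 8·149/12 = 298/3.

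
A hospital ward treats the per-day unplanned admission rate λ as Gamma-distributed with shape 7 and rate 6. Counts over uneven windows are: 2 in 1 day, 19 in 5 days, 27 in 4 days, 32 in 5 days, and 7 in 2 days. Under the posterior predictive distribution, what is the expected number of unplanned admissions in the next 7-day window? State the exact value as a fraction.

658/23

Total count: 2 + 19 + 27 + 32 + 7 = 87.
Total exposure: 1 + 5 + 4 + 5 + 2 = 17 days.
Conjugate update: add total count to the shape and total exposure to the rate, giving Gamma(94, 23).
Predictive mean over a 7-day window = T·E[λ|data] = 7·94/23 = 658/23.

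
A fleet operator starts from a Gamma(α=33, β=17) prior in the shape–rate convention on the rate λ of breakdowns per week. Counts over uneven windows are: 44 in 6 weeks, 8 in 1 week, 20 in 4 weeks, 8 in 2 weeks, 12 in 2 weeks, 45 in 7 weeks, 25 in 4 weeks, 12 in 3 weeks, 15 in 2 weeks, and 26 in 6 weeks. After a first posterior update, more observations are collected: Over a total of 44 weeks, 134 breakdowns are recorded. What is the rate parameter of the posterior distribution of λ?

Total count: 44 + 8 + 20 + 8 + 12 + 45 + 25 + 12 + 15 + 26 = 215.
Total exposure: 6 + 1 + 4 + 2 + 2 + 7 + 4 + 3 + 2 + 6 = 37 weeks.
After the first batch: Gamma(33 + 215, 17 + 37) = Gamma(248, 54).
Total count 134 over total exposure 44 weeks.
After the second batch: Gamma(248 + 134, 54 + 44) = Gamma(382, 98).

98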